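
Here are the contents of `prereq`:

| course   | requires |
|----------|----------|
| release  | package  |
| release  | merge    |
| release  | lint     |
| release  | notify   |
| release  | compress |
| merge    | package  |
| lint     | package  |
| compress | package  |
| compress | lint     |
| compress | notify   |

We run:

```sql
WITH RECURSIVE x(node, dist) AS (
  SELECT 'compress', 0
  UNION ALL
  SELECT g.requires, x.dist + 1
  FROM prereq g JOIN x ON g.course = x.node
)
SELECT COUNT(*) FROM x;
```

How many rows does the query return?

5

Base: (compress, dist=0).
Iteration 1: edges from {compress} -> (lint, dist=1), (notify, dist=1), (package, dist=1).
Iteration 2: edges from {lint,notify,package} -> (package, dist=2).
Iteration 3: no outgoing edges from {package}; recursion stops.
Total rows emitted: 5.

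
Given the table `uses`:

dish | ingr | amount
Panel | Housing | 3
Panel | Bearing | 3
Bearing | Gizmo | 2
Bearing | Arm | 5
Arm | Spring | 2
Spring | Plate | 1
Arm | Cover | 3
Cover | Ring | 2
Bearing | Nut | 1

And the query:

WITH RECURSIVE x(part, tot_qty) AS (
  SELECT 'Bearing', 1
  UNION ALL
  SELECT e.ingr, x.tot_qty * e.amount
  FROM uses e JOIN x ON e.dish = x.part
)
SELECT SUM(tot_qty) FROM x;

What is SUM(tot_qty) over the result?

74

Base: (Bearing, tot_qty=1).
Iteration 1: components of {Bearing} -> Arm = 1*5 = 5, Gizmo = 1*2 = 2, Nut = 1*1 = 1.
Iteration 2: components of {Arm,Gizmo,Nut} -> Cover = 5*3 = 15, Spring = 5*2 = 10.
Iteration 3: components of {Cover,Spring} -> Plate = 10*1 = 10, Ring = 15*2 = 30.
Iteration 4: no further components; recursion stops.
SUM(tot_qty) = 1 + 2 + 5 + 1 + 10 + 15 + 10 + 30 = 74.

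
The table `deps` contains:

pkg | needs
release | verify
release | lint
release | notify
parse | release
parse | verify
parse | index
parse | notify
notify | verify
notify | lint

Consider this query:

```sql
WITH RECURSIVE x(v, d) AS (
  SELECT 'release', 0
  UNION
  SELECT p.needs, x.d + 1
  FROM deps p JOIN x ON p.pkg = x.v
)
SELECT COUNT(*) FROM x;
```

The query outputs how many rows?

Base: (release, d=0).
Iteration 1: edges from {release} -> (lint, d=1), (notify, d=1), (verify, d=1).
Iteration 2: edges from {lint,notify,verify} -> (lint, d=2), (verify, d=2).
Iteration 3: no outgoing edges from {lint,verify}; recursion stops.
Total rows emitted: 6.

6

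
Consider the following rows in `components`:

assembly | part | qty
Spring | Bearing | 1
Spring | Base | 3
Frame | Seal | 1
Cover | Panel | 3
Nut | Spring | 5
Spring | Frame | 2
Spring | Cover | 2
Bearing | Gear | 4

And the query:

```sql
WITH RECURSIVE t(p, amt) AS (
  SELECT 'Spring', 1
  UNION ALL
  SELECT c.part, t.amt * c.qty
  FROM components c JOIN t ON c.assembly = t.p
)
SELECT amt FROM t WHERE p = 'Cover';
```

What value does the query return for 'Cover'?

Base: (Spring, amt=1).
Iteration 1: components of {Spring} -> Base = 1*3 = 3, Bearing = 1*1 = 1, Cover = 1*2 = 2, Frame = 1*2 = 2.
Iteration 2: components of {Base,Bearing,Cover,Frame} -> Gear = 1*4 = 4, Panel = 2*3 = 6, Seal = 2*1 = 2.
Iteration 3: no further components; recursion stops.

2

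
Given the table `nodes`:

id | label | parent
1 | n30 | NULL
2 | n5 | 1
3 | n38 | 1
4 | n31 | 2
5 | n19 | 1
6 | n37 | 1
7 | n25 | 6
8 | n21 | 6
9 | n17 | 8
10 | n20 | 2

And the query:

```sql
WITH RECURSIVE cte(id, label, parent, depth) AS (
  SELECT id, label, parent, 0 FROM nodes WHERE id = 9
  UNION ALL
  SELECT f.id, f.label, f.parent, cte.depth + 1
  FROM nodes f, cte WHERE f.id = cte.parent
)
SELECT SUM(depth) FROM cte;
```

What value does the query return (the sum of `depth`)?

Base: id=9 (n17), parent=8, depth 0.
Iteration 1: join on id=8 -> n21 (id 8, parent=6, depth 1).
Iteration 2: join on id=6 -> n37 (id 6, parent=1, depth 2).
Iteration 3: join on id=1 -> n30 (id 1, parent=NULL, depth 3).
Iteration 4: parent is NULL; no match; recursion stops.
SUM(depth) = 0 + 1 + 2 + 3 = 6.

6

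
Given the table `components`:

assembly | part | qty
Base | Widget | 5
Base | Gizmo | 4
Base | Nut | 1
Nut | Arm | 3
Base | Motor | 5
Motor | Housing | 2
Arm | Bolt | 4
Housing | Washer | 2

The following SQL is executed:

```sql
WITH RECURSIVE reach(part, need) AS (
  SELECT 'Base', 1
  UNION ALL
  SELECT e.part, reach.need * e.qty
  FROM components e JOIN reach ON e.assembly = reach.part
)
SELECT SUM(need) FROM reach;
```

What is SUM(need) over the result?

Base: (Base, need=1).
Iteration 1: components of {Base} -> Gizmo = 1*4 = 4, Motor = 1*5 = 5, Nut = 1*1 = 1, Widget = 1*5 = 5.
Iteration 2: components of {Gizmo,Motor,Nut,Widget} -> Arm = 1*3 = 3, Housing = 5*2 = 10.
Iteration 3: components of {Arm,Housing} -> Bolt = 3*4 = 12, Washer = 10*2 = 20.
Iteration 4: no further components; recursion stops.
SUM(need) = 1 + 5 + 4 + 1 + 5 + 3 + 10 + 12 + 20 = 61.

61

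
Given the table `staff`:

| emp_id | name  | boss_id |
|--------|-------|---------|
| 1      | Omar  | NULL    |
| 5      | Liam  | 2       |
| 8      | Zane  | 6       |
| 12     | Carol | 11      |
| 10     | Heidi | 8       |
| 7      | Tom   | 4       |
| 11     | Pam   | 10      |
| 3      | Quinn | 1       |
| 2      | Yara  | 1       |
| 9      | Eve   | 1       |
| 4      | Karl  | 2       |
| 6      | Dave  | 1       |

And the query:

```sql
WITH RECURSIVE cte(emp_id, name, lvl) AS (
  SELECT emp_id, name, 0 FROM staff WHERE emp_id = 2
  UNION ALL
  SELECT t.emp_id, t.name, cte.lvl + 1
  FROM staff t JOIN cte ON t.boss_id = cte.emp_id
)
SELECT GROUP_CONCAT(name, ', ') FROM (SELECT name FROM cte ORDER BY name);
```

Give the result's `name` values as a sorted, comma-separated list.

Karl, Liam, Tom, Yara

Base: emp_id=2 (Yara) at lvl 0.
Iteration 1: rows with boss_id in {2} -> Karl (id 4, lvl 1), Liam (id 5, lvl 1).
Iteration 2: rows with boss_id in {4,5} -> Tom (id 7, lvl 2).
Iteration 3: no rows with boss_id in {7}; recursion stops.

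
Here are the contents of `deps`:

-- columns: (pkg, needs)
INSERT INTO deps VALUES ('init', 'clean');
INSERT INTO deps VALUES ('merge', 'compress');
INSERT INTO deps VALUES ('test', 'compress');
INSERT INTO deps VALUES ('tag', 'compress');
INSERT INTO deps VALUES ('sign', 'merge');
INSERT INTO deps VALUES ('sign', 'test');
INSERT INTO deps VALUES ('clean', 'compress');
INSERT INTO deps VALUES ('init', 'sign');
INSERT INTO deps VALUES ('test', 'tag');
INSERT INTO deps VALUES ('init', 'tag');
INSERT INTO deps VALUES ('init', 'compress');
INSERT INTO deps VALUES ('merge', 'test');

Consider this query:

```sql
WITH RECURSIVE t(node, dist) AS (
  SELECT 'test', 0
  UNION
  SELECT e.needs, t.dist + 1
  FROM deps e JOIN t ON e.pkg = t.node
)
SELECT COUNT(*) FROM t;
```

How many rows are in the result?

4

Base: (test, dist=0).
Iteration 1: edges from {test} -> (compress, dist=1), (tag, dist=1).
Iteration 2: edges from {compress,tag} -> (compress, dist=2).
Iteration 3: no outgoing edges from {compress}; recursion stops.
Total rows emitted: 4.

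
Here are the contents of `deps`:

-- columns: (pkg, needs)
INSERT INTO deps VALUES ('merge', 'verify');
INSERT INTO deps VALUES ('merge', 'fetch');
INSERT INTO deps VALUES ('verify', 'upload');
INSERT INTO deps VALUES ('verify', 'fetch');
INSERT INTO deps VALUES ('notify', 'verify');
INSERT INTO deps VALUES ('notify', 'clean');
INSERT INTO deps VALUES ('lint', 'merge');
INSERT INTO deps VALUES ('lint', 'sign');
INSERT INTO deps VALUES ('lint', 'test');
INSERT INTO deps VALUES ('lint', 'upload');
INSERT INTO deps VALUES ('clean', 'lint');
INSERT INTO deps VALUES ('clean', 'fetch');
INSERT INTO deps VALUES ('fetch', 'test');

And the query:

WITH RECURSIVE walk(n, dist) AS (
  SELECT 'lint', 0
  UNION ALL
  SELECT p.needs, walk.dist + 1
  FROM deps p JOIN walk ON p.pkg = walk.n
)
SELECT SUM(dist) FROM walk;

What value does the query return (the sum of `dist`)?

Base: (lint, dist=0).
Iteration 1: edges from {lint} -> (merge, dist=1), (sign, dist=1), (test, dist=1), (upload, dist=1).
Iteration 2: edges from {merge,sign,test,upload} -> (fetch, dist=2), (verify, dist=2).
Iteration 3: edges from {fetch,verify} -> (fetch, dist=3), (test, dist=3), (upload, dist=3).
Iteration 4: edges from {fetch,test,upload} -> (test, dist=4).
Iteration 5: no outgoing edges from {test}; recursion stops.
SUM(dist) = 0 + 1 + 1 + 1 + 1 + 2 + 2 + 3 + 3 + 3 + 4 = 21.

21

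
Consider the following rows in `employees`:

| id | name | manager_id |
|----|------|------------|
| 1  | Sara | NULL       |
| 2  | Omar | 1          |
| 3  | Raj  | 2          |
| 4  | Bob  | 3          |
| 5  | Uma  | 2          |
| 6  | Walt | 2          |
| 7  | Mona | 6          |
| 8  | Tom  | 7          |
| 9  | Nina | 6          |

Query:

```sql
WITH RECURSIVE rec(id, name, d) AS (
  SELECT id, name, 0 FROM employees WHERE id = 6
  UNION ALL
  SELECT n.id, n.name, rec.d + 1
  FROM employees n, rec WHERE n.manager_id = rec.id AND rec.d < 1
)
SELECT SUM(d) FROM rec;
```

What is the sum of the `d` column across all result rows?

2

Base: id=6 (Walt) at d 0.
Iteration 1: rows with manager_id in {6} -> Mona (id 7, d 1), Nina (id 9, d 1).
Iteration 2: d < 1 fails for all current rows; recursion stops.
SUM(d) = 0 + 1 + 1 = 2.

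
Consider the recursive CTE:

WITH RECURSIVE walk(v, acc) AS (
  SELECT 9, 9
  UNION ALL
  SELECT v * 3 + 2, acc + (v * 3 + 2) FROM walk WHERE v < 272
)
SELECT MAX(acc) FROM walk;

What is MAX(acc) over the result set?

Base: v=9, acc=9.
Iteration 1: 9 < 272 holds -> v = 9 * 3 + 2 = 29, acc = 9 + 29 = 38.
Iteration 2: 29 < 272 holds -> v = 29 * 3 + 2 = 89, acc = 38 + 89 = 127.
Iteration 3: 89 < 272 holds -> v = 89 * 3 + 2 = 269, acc = 127 + 269 = 396.
Iteration 4: 269 < 272 holds -> v = 269 * 3 + 2 = 809, acc = 396 + 809 = 1205.
Iteration 5: 809 < 272 fails; recursion stops.
acc values: 9, 38, 127, 396, 1205; the maximum is 1205.

1205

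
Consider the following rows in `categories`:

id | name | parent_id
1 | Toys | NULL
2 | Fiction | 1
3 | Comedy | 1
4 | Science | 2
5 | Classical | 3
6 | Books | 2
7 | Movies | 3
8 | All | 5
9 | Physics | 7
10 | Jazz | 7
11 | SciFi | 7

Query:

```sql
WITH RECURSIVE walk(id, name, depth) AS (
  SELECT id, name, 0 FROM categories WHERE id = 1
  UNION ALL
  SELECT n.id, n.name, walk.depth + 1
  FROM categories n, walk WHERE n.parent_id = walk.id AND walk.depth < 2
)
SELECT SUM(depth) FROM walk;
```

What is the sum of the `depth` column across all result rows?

Base: id=1 (Toys) at depth 0.
Iteration 1: rows with parent_id in {1} -> Fiction (id 2, depth 1), Comedy (id 3, depth 1).
Iteration 2: rows with parent_id in {2,3} -> Science (id 4, depth 2), Classical (id 5, depth 2), Books (id 6, depth 2), Movies (id 7, depth 2).
Iteration 3: depth < 2 fails for all current rows; recursion stops.
SUM(depth) = 0 + 1 + 1 + 2 + 2 + 2 + 2 = 10.

10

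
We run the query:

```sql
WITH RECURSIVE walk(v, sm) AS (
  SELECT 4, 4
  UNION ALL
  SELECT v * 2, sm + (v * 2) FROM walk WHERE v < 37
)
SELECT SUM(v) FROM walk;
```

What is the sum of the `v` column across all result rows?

Base: v=4, sm=4.
Iteration 1: 4 < 37 holds -> v = 4 * 2 = 8, sm = 4 + 8 = 12.
Iteration 2: 8 < 37 holds -> v = 8 * 2 = 16, sm = 12 + 16 = 28.
Iteration 3: 16 < 37 holds -> v = 16 * 2 = 32, sm = 28 + 32 = 60.
Iteration 4: 32 < 37 holds -> v = 32 * 2 = 64, sm = 60 + 64 = 124.
Iteration 5: 64 < 37 fails; recursion stops.
SUM(v) = 4 + 8 + 16 + 32 + 64 = 124.

124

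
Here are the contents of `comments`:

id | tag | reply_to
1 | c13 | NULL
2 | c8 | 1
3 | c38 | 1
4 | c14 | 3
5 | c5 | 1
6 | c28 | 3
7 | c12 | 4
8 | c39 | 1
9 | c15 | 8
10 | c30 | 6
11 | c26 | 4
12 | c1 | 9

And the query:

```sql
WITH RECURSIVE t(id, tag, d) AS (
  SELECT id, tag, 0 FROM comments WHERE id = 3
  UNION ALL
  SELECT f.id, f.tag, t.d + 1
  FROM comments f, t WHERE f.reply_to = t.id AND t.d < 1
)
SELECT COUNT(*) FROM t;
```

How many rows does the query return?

Base: id=3 (c38) at d 0.
Iteration 1: rows with reply_to in {3} -> c14 (id 4, d 1), c28 (id 6, d 1).
Iteration 2: d < 1 fails for all current rows; recursion stops.
Total rows emitted: 3.

3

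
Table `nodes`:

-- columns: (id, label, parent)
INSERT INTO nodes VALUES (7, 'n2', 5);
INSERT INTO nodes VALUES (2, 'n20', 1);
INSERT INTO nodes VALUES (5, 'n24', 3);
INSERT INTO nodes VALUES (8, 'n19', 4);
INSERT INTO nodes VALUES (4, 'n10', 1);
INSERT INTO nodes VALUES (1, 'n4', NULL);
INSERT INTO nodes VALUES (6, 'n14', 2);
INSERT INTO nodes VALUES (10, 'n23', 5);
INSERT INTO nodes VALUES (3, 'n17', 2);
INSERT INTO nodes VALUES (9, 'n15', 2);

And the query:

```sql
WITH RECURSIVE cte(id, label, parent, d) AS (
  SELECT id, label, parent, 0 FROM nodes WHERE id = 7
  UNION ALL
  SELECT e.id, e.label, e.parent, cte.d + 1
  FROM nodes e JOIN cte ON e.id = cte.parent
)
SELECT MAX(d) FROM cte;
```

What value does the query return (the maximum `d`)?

4

Base: id=7 (n2), parent=5, d 0.
Iteration 1: join on id=5 -> n24 (id 5, parent=3, d 1).
Iteration 2: join on id=3 -> n17 (id 3, parent=2, d 2).
Iteration 3: join on id=2 -> n20 (id 2, parent=1, d 3).
Iteration 4: join on id=1 -> n4 (id 1, parent=NULL, d 4).
Iteration 5: parent is NULL; no match; recursion stops.
d values: 0, 1, 2, 3, 4; the maximum is 4.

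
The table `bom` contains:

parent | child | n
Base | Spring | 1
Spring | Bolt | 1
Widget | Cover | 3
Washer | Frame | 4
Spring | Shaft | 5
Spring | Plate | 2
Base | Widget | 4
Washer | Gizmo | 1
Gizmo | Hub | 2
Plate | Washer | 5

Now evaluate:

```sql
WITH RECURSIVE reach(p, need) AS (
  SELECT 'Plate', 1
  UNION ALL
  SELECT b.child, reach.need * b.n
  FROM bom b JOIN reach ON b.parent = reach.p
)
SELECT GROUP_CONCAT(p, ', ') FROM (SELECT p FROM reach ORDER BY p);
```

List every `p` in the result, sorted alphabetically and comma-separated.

Base: (Plate, need=1).
Iteration 1: components of {Plate} -> Washer = 1*5 = 5.
Iteration 2: components of {Washer} -> Frame = 5*4 = 20, Gizmo = 5*1 = 5.
Iteration 3: components of {Frame,Gizmo} -> Hub = 5*2 = 10.
Iteration 4: no further components; recursion stops.

Frame, Gizmo, Hub, Plate, Washer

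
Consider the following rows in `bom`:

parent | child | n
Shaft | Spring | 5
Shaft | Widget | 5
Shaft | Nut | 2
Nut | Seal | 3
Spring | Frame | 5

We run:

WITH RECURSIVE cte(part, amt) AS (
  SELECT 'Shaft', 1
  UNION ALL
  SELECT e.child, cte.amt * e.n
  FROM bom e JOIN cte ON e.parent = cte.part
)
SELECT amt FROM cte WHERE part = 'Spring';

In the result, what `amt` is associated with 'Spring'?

5

Base: (Shaft, amt=1).
Iteration 1: components of {Shaft} -> Nut = 1*2 = 2, Spring = 1*5 = 5, Widget = 1*5 = 5.
Iteration 2: components of {Nut,Spring,Widget} -> Frame = 5*5 = 25, Seal = 2*3 = 6.
Iteration 3: no further components; recursion stops.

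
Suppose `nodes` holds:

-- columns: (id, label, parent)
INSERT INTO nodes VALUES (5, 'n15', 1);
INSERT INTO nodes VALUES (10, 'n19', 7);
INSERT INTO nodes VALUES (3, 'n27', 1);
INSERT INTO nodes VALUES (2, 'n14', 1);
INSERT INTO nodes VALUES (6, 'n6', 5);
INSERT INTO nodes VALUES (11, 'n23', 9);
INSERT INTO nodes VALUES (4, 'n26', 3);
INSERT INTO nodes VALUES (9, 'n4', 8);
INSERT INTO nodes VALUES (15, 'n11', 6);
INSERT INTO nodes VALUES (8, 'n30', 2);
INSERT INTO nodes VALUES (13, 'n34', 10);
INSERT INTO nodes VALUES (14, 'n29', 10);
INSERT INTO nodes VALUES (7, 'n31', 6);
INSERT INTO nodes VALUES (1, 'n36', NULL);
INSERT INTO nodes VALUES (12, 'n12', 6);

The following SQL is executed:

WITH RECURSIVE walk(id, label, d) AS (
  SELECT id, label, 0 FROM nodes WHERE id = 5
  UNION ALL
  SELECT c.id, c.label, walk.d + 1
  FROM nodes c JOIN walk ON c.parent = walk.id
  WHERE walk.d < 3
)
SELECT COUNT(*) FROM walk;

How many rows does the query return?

6

Base: id=5 (n15) at d 0.
Iteration 1: rows with parent in {5} -> n6 (id 6, d 1).
Iteration 2: rows with parent in {6} -> n31 (id 7, d 2), n12 (id 12, d 2), n11 (id 15, d 2).
Iteration 3: rows with parent in {7,12,15} -> n19 (id 10, d 3).
Iteration 4: d < 3 fails for all current rows; recursion stops.
Total rows emitted: 6.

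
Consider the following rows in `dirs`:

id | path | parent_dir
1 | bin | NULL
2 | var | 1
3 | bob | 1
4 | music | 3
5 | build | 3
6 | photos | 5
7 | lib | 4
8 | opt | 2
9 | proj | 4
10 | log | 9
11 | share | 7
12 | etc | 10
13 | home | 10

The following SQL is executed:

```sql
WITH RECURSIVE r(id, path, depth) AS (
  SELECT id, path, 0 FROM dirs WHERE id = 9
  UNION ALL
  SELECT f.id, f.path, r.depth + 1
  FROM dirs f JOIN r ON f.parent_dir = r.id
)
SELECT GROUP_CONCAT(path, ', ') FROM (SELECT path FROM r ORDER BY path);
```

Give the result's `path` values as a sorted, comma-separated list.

etc, home, log, proj

Base: id=9 (proj) at depth 0.
Iteration 1: rows with parent_dir in {9} -> log (id 10, depth 1).
Iteration 2: rows with parent_dir in {10} -> etc (id 12, depth 2), home (id 13, depth 2).
Iteration 3: no rows with parent_dir in {12,13}; recursion stops.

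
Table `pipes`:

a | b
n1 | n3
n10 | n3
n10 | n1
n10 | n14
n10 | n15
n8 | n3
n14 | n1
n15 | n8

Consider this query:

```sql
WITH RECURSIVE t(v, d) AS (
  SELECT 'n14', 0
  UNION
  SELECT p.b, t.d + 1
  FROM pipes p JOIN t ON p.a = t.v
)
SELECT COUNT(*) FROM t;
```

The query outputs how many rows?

Base: (n14, d=0).
Iteration 1: edges from {n14} -> (n1, d=1).
Iteration 2: edges from {n1} -> (n3, d=2).
Iteration 3: no outgoing edges from {n3}; recursion stops.
Total rows emitted: 3.

3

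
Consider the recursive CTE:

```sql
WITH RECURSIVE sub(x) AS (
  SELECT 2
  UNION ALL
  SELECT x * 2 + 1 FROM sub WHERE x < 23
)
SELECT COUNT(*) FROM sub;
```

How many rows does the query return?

4

Base: x=2.
Iteration 1: 2 < 23 holds -> x = 2 * 2 + 1 = 5.
Iteration 2: 5 < 23 holds -> x = 5 * 2 + 1 = 11.
Iteration 3: 11 < 23 holds -> x = 11 * 2 + 1 = 23.
Iteration 4: 23 < 23 fails; recursion stops.
Total rows emitted: 4.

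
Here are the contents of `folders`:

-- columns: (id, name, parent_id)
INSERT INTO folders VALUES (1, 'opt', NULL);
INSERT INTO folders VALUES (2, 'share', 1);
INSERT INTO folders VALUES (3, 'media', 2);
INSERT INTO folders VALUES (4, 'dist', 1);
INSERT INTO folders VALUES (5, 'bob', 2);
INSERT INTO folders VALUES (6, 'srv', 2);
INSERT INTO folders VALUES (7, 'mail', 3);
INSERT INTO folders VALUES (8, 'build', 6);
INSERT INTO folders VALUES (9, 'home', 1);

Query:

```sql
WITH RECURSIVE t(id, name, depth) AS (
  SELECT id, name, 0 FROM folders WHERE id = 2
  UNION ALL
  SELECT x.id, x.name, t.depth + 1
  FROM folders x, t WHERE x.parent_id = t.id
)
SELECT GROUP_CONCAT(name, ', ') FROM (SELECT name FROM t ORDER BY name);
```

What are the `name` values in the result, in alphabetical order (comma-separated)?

Base: id=2 (share) at depth 0.
Iteration 1: rows with parent_id in {2} -> media (id 3, depth 1), bob (id 5, depth 1), srv (id 6, depth 1).
Iteration 2: rows with parent_id in {3,5,6} -> mail (id 7, depth 2), build (id 8, depth 2).
Iteration 3: no rows with parent_id in {7,8}; recursion stops.

bob, build, mail, media, share, srv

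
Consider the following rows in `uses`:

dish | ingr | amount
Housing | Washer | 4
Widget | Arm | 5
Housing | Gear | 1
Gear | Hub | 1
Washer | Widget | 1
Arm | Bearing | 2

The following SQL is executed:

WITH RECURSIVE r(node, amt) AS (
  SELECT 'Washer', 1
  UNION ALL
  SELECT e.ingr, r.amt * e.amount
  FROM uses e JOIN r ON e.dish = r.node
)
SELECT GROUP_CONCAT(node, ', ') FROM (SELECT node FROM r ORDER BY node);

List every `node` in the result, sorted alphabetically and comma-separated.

Base: (Washer, amt=1).
Iteration 1: components of {Washer} -> Widget = 1*1 = 1.
Iteration 2: components of {Widget} -> Arm = 1*5 = 5.
Iteration 3: components of {Arm} -> Bearing = 5*2 = 10.
Iteration 4: no further components; recursion stops.

Arm, Bearing, Washer, Widget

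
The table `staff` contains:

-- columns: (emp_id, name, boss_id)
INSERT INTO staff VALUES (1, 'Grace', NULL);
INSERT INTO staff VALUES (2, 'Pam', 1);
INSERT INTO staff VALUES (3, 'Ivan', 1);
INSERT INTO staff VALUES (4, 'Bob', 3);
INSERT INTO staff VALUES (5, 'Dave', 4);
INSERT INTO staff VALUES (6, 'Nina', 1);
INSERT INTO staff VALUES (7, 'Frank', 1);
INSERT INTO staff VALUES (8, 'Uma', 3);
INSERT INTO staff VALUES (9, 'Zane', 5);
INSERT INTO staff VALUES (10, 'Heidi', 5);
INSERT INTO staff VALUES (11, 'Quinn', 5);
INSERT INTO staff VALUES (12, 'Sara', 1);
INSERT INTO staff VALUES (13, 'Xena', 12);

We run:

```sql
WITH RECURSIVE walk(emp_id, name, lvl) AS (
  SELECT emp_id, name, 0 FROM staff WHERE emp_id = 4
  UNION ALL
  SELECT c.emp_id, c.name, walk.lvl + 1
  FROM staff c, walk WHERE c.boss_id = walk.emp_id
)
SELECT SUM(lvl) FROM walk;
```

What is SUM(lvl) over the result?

7

Base: emp_id=4 (Bob) at lvl 0.
Iteration 1: rows with boss_id in {4} -> Dave (id 5, lvl 1).
Iteration 2: rows with boss_id in {5} -> Zane (id 9, lvl 2), Heidi (id 10, lvl 2), Quinn (id 11, lvl 2).
Iteration 3: no rows with boss_id in {9,10,11}; recursion stops.
SUM(lvl) = 0 + 1 + 2 + 2 + 2 = 7.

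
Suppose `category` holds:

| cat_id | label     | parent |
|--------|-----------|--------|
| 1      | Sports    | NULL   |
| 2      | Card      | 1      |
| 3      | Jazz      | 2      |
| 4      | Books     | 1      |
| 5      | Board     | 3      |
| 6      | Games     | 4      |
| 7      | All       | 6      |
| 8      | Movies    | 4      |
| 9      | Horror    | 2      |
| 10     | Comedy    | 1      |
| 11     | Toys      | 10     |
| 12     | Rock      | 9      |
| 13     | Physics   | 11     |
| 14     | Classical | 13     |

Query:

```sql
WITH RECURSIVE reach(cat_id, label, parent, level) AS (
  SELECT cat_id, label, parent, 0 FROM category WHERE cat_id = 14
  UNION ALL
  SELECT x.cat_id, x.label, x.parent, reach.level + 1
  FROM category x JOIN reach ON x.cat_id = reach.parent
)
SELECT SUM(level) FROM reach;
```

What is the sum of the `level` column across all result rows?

Base: cat_id=14 (Classical), parent=13, level 0.
Iteration 1: join on cat_id=13 -> Physics (id 13, parent=11, level 1).
Iteration 2: join on cat_id=11 -> Toys (id 11, parent=10, level 2).
Iteration 3: join on cat_id=10 -> Comedy (id 10, parent=1, level 3).
Iteration 4: join on cat_id=1 -> Sports (id 1, parent=NULL, level 4).
Iteration 5: parent is NULL; no match; recursion stops.
SUM(level) = 0 + 1 + 2 + 3 + 4 = 10.

10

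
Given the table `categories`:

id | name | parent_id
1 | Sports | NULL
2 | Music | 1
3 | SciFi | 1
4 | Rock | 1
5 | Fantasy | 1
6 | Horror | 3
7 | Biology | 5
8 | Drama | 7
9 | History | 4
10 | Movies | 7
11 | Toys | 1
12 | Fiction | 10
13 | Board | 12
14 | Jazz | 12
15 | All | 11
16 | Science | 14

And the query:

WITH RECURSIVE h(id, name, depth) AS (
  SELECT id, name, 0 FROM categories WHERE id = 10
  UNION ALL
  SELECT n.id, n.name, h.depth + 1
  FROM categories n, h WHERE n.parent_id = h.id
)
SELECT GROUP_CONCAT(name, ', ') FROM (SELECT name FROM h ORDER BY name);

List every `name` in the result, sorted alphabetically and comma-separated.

Board, Fiction, Jazz, Movies, Science

Base: id=10 (Movies) at depth 0.
Iteration 1: rows with parent_id in {10} -> Fiction (id 12, depth 1).
Iteration 2: rows with parent_id in {12} -> Board (id 13, depth 2), Jazz (id 14, depth 2).
Iteration 3: rows with parent_id in {13,14} -> Science (id 16, depth 3).
Iteration 4: no rows with parent_id in {16}; recursion stops.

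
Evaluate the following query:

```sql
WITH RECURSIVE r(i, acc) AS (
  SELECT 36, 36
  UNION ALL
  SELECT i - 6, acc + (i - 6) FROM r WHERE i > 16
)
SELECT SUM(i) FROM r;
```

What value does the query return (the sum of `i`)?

Base: i=36, acc=36.
Iteration 1: 36 > 16 holds -> i = 36 - 6 = 30, acc = 36 + 30 = 66.
Iteration 2: 30 > 16 holds -> i = 30 - 6 = 24, acc = 66 + 24 = 90.
Iteration 3: 24 > 16 holds -> i = 24 - 6 = 18, acc = 90 + 18 = 108.
Iteration 4: 18 > 16 holds -> i = 18 - 6 = 12, acc = 108 + 12 = 120.
Iteration 5: 12 > 16 fails; recursion stops.
SUM(i) = 36 + 30 + 24 + 18 + 12 = 120.

120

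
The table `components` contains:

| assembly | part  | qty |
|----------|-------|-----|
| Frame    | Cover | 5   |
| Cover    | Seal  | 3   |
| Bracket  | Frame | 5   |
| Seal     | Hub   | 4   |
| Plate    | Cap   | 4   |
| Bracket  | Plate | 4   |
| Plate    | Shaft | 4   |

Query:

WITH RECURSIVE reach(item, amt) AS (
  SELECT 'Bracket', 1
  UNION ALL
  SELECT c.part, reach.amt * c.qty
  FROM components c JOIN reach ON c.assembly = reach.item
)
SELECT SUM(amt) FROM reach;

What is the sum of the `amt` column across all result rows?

Base: (Bracket, amt=1).
Iteration 1: components of {Bracket} -> Frame = 1*5 = 5, Plate = 1*4 = 4.
Iteration 2: components of {Frame,Plate} -> Cap = 4*4 = 16, Cover = 5*5 = 25, Shaft = 4*4 = 16.
Iteration 3: components of {Cap,Cover,Shaft} -> Seal = 25*3 = 75.
Iteration 4: components of {Seal} -> Hub = 75*4 = 300.
Iteration 5: no further components; recursion stops.
SUM(amt) = 1 + 4 + 5 + 16 + 16 + 25 + 75 + 300 = 442.

442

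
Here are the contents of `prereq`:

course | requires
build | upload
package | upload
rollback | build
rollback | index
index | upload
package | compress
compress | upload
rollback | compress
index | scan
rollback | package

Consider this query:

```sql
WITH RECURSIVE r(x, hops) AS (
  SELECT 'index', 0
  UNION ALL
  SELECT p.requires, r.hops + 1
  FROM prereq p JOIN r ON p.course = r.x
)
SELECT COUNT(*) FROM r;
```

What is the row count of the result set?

Base: (index, hops=0).
Iteration 1: edges from {index} -> (scan, hops=1), (upload, hops=1).
Iteration 2: no outgoing edges from {scan,upload}; recursion stops.
Total rows emitted: 3.

3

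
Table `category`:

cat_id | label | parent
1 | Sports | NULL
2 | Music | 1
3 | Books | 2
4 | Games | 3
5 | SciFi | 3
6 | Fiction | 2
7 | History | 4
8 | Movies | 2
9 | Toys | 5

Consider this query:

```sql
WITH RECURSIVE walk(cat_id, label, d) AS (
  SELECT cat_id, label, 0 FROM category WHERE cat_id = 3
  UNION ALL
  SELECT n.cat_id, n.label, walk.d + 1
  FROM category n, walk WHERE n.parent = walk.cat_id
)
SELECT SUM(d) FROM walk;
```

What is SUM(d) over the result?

6

Base: cat_id=3 (Books) at d 0.
Iteration 1: rows with parent in {3} -> Games (id 4, d 1), SciFi (id 5, d 1).
Iteration 2: rows with parent in {4,5} -> History (id 7, d 2), Toys (id 9, d 2).
Iteration 3: no rows with parent in {7,9}; recursion stops.
SUM(d) = 0 + 1 + 1 + 2 + 2 = 6.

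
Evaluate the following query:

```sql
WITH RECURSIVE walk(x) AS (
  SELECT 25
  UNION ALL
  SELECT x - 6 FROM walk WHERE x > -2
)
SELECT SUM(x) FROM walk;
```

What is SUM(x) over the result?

60

Base: x=25.
Iteration 1: 25 > -2 holds -> x = 25 - 6 = 19.
Iteration 2: 19 > -2 holds -> x = 19 - 6 = 13.
Iteration 3: 13 > -2 holds -> x = 13 - 6 = 7.
Iteration 4: 7 > -2 holds -> x = 7 - 6 = 1.
Iteration 5: 1 > -2 holds -> x = 1 - 6 = -5.
Iteration 6: -5 > -2 fails; recursion stops.
SUM(x) = 25 + 19 + 13 + 7 + 1 + -5 = 60.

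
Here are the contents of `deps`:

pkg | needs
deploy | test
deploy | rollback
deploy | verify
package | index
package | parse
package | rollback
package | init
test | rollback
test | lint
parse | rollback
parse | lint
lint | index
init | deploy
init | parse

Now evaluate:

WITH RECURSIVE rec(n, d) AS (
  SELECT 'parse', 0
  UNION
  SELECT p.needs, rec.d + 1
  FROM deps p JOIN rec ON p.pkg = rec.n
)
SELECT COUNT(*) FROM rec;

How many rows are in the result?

Base: (parse, d=0).
Iteration 1: edges from {parse} -> (lint, d=1), (rollback, d=1).
Iteration 2: edges from {lint,rollback} -> (index, d=2).
Iteration 3: no outgoing edges from {index}; recursion stops.
Total rows emitted: 4.

4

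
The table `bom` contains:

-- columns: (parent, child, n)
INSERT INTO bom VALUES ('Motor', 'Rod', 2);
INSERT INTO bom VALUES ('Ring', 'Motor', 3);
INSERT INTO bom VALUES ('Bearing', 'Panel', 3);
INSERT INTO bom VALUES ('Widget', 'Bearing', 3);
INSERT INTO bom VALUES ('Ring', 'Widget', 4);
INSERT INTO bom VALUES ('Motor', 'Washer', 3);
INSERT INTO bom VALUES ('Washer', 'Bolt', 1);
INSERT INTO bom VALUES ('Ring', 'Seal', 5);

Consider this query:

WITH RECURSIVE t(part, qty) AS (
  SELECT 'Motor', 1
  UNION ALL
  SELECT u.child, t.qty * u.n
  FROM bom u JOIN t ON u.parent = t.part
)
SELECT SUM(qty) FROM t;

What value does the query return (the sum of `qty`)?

9

Base: (Motor, qty=1).
Iteration 1: components of {Motor} -> Rod = 1*2 = 2, Washer = 1*3 = 3.
Iteration 2: components of {Rod,Washer} -> Bolt = 3*1 = 3.
Iteration 3: no further components; recursion stops.
SUM(qty) = 1 + 2 + 3 + 3 = 9.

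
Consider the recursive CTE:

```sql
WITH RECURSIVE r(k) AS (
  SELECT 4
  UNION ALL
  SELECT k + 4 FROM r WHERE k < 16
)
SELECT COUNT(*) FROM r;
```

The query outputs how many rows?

Base: k=4.
Iteration 1: 4 < 16 holds -> k = 4 + 4 = 8.
Iteration 2: 8 < 16 holds -> k = 8 + 4 = 12.
Iteration 3: 12 < 16 holds -> k = 12 + 4 = 16.
Iteration 4: 16 < 16 fails; recursion stops.
Total rows emitted: 4.

4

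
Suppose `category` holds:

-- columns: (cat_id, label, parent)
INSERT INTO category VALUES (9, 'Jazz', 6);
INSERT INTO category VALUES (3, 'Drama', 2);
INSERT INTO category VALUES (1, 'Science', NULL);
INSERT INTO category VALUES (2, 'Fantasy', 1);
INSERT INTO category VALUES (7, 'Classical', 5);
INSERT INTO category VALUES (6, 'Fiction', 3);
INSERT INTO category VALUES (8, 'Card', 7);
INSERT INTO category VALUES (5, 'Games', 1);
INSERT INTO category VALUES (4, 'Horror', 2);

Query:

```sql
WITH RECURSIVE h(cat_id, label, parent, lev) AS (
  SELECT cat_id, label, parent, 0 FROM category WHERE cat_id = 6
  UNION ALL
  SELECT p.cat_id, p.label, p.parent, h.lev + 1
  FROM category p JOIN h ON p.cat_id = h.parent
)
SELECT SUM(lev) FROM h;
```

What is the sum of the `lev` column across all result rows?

Base: cat_id=6 (Fiction), parent=3, lev 0.
Iteration 1: join on cat_id=3 -> Drama (id 3, parent=2, lev 1).
Iteration 2: join on cat_id=2 -> Fantasy (id 2, parent=1, lev 2).
Iteration 3: join on cat_id=1 -> Science (id 1, parent=NULL, lev 3).
Iteration 4: parent is NULL; no match; recursion stops.
SUM(lev) = 0 + 1 + 2 + 3 = 6.

6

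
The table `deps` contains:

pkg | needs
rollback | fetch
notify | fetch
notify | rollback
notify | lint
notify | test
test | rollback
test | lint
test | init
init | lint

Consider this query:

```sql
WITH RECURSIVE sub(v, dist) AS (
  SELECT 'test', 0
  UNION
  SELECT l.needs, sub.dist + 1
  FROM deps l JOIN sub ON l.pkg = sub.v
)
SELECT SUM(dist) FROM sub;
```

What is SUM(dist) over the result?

7

Base: (test, dist=0).
Iteration 1: edges from {test} -> (init, dist=1), (lint, dist=1), (rollback, dist=1).
Iteration 2: edges from {init,lint,rollback} -> (fetch, dist=2), (lint, dist=2).
Iteration 3: no outgoing edges from {fetch,lint}; recursion stops.
SUM(dist) = 0 + 1 + 1 + 1 + 2 + 2 = 7.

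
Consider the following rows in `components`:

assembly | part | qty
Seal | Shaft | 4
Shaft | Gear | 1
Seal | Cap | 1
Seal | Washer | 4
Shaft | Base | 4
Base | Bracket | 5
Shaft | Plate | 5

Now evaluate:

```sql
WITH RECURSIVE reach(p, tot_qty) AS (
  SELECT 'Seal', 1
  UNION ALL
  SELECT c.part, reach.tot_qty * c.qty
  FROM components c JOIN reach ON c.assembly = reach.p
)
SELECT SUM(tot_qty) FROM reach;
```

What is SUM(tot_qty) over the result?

130

Base: (Seal, tot_qty=1).
Iteration 1: components of {Seal} -> Cap = 1*1 = 1, Shaft = 1*4 = 4, Washer = 1*4 = 4.
Iteration 2: components of {Cap,Shaft,Washer} -> Base = 4*4 = 16, Gear = 4*1 = 4, Plate = 4*5 = 20.
Iteration 3: components of {Base,Gear,Plate} -> Bracket = 16*5 = 80.
Iteration 4: no further components; recursion stops.
SUM(tot_qty) = 1 + 4 + 1 + 4 + 4 + 16 + 20 + 80 = 130.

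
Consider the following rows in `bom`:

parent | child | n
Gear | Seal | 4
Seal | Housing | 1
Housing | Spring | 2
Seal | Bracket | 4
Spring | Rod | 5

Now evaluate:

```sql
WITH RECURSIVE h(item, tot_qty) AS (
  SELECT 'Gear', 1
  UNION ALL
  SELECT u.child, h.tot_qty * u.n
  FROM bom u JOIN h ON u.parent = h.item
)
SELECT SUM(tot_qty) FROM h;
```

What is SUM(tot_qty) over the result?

73

Base: (Gear, tot_qty=1).
Iteration 1: components of {Gear} -> Seal = 1*4 = 4.
Iteration 2: components of {Seal} -> Bracket = 4*4 = 16, Housing = 4*1 = 4.
Iteration 3: components of {Bracket,Housing} -> Spring = 4*2 = 8.
Iteration 4: components of {Spring} -> Rod = 8*5 = 40.
Iteration 5: no further components; recursion stops.
SUM(tot_qty) = 1 + 4 + 4 + 16 + 8 + 40 = 73.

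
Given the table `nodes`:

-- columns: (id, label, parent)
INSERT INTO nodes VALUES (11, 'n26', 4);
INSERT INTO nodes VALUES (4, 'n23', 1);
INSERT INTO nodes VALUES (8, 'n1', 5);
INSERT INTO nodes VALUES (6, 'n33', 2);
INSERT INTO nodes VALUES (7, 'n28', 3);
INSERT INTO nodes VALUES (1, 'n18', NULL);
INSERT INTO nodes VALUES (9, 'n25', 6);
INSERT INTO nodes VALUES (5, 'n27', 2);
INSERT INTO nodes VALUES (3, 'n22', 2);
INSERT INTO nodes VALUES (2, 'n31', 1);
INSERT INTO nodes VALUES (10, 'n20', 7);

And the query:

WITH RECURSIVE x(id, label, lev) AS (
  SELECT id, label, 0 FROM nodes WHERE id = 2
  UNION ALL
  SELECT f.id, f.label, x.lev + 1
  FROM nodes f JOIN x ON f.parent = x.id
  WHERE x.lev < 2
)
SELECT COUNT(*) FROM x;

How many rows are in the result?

Base: id=2 (n31) at lev 0.
Iteration 1: rows with parent in {2} -> n22 (id 3, lev 1), n27 (id 5, lev 1), n33 (id 6, lev 1).
Iteration 2: rows with parent in {3,5,6} -> n28 (id 7, lev 2), n1 (id 8, lev 2), n25 (id 9, lev 2).
Iteration 3: lev < 2 fails for all current rows; recursion stops.
Total rows emitted: 7.

7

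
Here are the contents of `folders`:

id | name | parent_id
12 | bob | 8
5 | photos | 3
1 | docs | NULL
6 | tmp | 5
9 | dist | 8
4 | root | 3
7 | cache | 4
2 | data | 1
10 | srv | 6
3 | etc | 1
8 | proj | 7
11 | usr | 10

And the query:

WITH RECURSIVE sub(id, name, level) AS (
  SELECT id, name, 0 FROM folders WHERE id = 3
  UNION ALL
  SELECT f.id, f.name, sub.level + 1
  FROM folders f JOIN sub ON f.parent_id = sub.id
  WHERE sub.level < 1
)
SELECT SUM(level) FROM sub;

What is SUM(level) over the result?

2

Base: id=3 (etc) at level 0.
Iteration 1: rows with parent_id in {3} -> root (id 4, level 1), photos (id 5, level 1).
Iteration 2: level < 1 fails for all current rows; recursion stops.
SUM(level) = 0 + 1 + 1 = 2.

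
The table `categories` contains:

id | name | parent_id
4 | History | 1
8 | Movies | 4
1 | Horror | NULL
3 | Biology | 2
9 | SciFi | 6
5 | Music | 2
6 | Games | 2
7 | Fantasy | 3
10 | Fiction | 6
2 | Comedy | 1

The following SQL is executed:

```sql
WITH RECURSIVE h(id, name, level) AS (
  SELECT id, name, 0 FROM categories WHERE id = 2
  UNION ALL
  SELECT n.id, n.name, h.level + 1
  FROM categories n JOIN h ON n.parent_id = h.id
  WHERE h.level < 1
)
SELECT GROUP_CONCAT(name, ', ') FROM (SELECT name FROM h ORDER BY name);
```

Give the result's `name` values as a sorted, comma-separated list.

Base: id=2 (Comedy) at level 0.
Iteration 1: rows with parent_id in {2} -> Biology (id 3, level 1), Music (id 5, level 1), Games (id 6, level 1).
Iteration 2: level < 1 fails for all current rows; recursion stops.

Biology, Comedy, Games, Music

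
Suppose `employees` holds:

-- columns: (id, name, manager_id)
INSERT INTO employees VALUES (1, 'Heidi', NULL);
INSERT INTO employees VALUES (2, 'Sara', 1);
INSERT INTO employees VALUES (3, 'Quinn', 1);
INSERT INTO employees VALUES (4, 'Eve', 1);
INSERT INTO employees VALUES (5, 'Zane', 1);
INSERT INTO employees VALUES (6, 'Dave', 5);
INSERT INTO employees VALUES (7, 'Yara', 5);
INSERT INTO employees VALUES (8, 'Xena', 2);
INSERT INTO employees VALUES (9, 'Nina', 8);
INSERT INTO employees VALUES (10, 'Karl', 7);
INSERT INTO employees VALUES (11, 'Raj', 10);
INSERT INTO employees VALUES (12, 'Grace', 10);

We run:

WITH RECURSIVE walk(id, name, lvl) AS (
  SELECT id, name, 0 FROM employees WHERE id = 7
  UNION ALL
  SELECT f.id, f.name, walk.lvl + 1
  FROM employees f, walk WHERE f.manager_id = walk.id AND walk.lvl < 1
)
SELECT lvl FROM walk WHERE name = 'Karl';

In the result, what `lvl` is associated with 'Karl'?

Base: id=7 (Yara) at lvl 0.
Iteration 1: rows with manager_id in {7} -> Karl (id 10, lvl 1).
Iteration 2: lvl < 1 fails for all current rows; recursion stops.

1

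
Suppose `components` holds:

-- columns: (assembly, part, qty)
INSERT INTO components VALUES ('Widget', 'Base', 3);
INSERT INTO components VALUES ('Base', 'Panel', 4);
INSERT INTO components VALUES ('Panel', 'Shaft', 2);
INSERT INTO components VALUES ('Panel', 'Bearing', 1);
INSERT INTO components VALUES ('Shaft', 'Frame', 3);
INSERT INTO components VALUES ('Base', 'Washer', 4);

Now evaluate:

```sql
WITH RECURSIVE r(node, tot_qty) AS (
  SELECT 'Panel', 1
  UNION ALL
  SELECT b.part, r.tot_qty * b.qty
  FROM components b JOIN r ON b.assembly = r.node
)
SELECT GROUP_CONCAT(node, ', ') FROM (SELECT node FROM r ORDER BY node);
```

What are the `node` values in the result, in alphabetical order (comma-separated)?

Bearing, Frame, Panel, Shaft

Base: (Panel, tot_qty=1).
Iteration 1: components of {Panel} -> Bearing = 1*1 = 1, Shaft = 1*2 = 2.
Iteration 2: components of {Bearing,Shaft} -> Frame = 2*3 = 6.
Iteration 3: no further components; recursion stops.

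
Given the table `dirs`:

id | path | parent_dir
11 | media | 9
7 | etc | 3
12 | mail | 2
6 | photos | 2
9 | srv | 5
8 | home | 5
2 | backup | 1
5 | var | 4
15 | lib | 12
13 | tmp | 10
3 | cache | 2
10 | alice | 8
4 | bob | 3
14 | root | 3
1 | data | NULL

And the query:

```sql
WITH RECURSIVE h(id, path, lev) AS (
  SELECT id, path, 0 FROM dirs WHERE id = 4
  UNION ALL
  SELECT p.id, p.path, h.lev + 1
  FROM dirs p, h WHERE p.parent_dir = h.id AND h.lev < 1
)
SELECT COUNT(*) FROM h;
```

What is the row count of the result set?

2

Base: id=4 (bob) at lev 0.
Iteration 1: rows with parent_dir in {4} -> var (id 5, lev 1).
Iteration 2: lev < 1 fails for all current rows; recursion stops.
Total rows emitted: 2.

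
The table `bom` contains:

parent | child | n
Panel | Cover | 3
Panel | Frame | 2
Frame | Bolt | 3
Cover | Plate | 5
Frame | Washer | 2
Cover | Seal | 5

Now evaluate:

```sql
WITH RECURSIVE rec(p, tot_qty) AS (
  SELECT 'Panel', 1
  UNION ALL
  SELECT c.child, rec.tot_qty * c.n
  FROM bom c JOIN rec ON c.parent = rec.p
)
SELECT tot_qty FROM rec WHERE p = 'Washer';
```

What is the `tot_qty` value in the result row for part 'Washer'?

Base: (Panel, tot_qty=1).
Iteration 1: components of {Panel} -> Cover = 1*3 = 3, Frame = 1*2 = 2.
Iteration 2: components of {Cover,Frame} -> Bolt = 2*3 = 6, Plate = 3*5 = 15, Seal = 3*5 = 15, Washer = 2*2 = 4.
Iteration 3: no further components; recursion stops.

4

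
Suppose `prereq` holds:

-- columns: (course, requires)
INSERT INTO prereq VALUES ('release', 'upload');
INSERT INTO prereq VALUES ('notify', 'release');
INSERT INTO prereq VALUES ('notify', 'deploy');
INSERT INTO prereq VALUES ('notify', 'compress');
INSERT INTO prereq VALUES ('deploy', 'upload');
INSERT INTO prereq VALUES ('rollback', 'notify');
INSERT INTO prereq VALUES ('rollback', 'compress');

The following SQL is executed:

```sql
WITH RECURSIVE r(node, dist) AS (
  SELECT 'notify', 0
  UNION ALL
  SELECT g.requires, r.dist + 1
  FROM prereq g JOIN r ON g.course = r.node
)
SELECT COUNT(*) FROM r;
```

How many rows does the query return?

Base: (notify, dist=0).
Iteration 1: edges from {notify} -> (compress, dist=1), (deploy, dist=1), (release, dist=1).
Iteration 2: edges from {compress,deploy,release} -> (upload, dist=2) x2. [UNION ALL keeps all 2 new rows, including repeats]
Iteration 3: no outgoing edges from {upload}; recursion stops.
Total rows emitted: 6.

6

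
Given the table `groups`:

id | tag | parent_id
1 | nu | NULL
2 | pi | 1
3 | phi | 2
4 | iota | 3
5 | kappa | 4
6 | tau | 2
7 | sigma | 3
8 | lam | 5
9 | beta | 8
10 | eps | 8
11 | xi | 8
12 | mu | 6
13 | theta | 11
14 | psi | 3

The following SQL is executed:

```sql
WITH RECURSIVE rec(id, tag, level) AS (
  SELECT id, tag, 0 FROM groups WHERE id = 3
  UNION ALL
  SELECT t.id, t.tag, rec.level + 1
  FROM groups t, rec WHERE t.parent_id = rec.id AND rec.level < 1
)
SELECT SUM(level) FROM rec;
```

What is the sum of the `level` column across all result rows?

Base: id=3 (phi) at level 0.
Iteration 1: rows with parent_id in {3} -> iota (id 4, level 1), sigma (id 7, level 1), psi (id 14, level 1).
Iteration 2: level < 1 fails for all current rows; recursion stops.
SUM(level) = 0 + 1 + 1 + 1 = 3.

3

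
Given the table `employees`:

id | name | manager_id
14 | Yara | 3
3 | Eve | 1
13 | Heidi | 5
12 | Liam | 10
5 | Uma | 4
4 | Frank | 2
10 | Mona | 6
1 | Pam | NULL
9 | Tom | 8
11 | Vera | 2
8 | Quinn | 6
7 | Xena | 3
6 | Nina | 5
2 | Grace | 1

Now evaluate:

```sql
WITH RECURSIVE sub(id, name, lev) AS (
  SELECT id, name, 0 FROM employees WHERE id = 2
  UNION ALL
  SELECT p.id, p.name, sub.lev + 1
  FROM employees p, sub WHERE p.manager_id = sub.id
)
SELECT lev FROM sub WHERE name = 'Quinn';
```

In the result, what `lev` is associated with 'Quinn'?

4

Base: id=2 (Grace) at lev 0.
Iteration 1: rows with manager_id in {2} -> Frank (id 4, lev 1), Vera (id 11, lev 1).
Iteration 2: rows with manager_id in {4,11} -> Uma (id 5, lev 2).
Iteration 3: rows with manager_id in {5} -> Nina (id 6, lev 3), Heidi (id 13, lev 3).
Iteration 4: rows with manager_id in {6,13} -> Quinn (id 8, lev 4), Mona (id 10, lev 4).
Iteration 5: rows with manager_id in {8,10} -> Tom (id 9, lev 5), Liam (id 12, lev 5).
Iteration 6: no rows with manager_id in {9,12}; recursion stops.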